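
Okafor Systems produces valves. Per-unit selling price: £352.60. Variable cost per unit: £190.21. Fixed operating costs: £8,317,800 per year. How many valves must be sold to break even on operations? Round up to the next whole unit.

Each unit contributes £352.60 − £190.21 = £162.39.
Break-even volume = fixed costs ÷ CM per unit = £8,317,800 ÷ £162.39 = 51,221.13, so 51,222 valves.

51,222 valves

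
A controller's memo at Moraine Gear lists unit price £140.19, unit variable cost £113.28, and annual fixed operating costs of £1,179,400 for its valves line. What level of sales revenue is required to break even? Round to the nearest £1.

CM per unit = £140.19 − £113.28 = £26.91; CM ratio = £26.91 / £140.19 = 0.1920.
Break-even sales = FC ÷ CM ratio = £1,179,400 × £140.19 / £26.91 = £6,144,188.

£6,144,188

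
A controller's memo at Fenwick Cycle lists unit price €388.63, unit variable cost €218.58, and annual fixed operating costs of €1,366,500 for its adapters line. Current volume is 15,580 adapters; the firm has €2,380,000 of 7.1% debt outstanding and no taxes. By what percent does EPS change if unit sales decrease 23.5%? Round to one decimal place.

-55.9%

Contribution at this volume is 15,580 × €170.05 = €2,649,379.00.
Operating income = contribution − fixed costs = €2,649,379.00 − €1,366,500 = €1,282,879.00.
Interest = €168,980.00, so EBIT − I = €1,113,899.00.
Degree of combined leverage = contribution ÷ (EBIT − I) = €2,649,379.00 ÷ €1,113,899.00 = 2.3785.
%ΔEPS = DCL × %ΔSales = 2.3785 × -23.5% = -55.9%.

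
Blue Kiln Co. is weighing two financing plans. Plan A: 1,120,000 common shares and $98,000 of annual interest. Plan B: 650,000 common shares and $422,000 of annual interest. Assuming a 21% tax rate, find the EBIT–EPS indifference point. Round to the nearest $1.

$870,085

Set EPS_A = EPS_B: (EBIT − $98,000)(1 − 0.21) ÷ 1,120,000 = (EBIT − $422,000)(1 − 0.21) ÷ 650,000.
The (1 − t) factor cancels: (EBIT − 98,000) × 650,000 = (EBIT − 422,000) × 1,120,000.
Solving, EBIT = (422,000·1,120,000 − 98,000·650,000) / (1,120,000 − 650,000) = 408,940,000,000 / 470,000 = 870,085.11.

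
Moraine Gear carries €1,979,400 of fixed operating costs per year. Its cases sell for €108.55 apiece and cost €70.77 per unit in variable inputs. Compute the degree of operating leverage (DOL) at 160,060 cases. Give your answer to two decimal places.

Total contribution margin = 160,060 × €37.78 = €6,047,066.80.
Operating income = contribution − fixed costs = €6,047,066.80 − €1,979,400 = €4,067,666.80.
Degree of operating leverage = €6,047,066.80 / €4,067,666.80 = 1.4866.

1.49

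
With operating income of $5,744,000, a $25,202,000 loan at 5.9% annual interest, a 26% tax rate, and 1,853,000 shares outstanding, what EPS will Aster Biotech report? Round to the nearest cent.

Pre-tax income = $5,744,000 − $1,486,918.00 = $4,257,082.00.
After tax at 26%: net income = $4,257,082.00 × 0.74 = $3,150,240.68.
Per share: $3,150,240.68 / 1,853,000 shares = $1.70.

$1.70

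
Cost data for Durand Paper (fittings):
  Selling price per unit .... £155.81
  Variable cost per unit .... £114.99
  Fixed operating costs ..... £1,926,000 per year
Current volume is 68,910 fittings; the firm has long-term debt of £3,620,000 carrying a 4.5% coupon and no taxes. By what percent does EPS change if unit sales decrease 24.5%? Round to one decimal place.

Total contribution margin = 68,910 × £40.82 = £2,812,906.20.
Subtracting fixed costs: EBIT = £2,812,906.20 − £1,926,000 = £886,906.20.
After interest of £162,900.00, pre-tax earnings = £724,006.20.
Degree of combined leverage = contribution ÷ (EBIT − I) = £2,812,906.20 ÷ £724,006.20 = 3.8852.
%ΔEPS = DCL × %ΔSales = 3.8852 × -24.5% = -95.2%.

-95.2%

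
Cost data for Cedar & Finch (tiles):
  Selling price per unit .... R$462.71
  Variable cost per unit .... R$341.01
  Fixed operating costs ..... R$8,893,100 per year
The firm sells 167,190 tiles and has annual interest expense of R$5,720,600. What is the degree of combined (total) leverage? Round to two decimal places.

3.55

Contribution at this volume is 167,190 × R$121.70 = R$20,347,023.00.
Subtracting fixed costs: EBIT = R$20,347,023.00 − R$8,893,100 = R$11,453,923.00. Interest = R$5,720,600.00.
DOL = R$20,347,023.00 ÷ R$11,453,923.00 = 1.7764; DFL = R$11,453,923.00 ÷ R$5,733,323.00 = 1.9978.
Combined leverage = 1.7764 × 1.9978 = 3.5489.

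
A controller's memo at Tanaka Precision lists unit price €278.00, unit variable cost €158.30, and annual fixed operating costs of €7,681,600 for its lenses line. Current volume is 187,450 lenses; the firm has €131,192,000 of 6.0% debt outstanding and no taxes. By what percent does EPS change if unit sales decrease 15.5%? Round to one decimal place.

Total contribution margin = 187,450 × €119.70 = €22,437,765.00.
Subtracting fixed costs: EBIT = €22,437,765.00 − €7,681,600 = €14,756,165.00.
Interest = €7,871,520.00, so EBIT − I = €6,884,645.00.
Degree of combined leverage = contribution ÷ (EBIT − I) = €22,437,765.00 ÷ €6,884,645.00 = 3.2591.
EPS therefore changes by 3.2591 × (-15.5%) = -50.5%.

-50.5%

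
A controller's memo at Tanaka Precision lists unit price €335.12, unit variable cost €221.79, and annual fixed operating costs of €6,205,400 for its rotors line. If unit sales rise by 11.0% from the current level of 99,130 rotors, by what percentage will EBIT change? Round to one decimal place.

Contribution at this volume is 99,130 × €113.33 = €11,234,402.90.
EBIT = €11,234,402.90 − €6,205,400 = €5,029,002.90.
Degree of operating leverage = €11,234,402.90 / €5,029,002.90 = 2.2339.
%ΔEBIT = DOL × %ΔSales = 2.2339 × +11.0% = +24.6%.

+24.6%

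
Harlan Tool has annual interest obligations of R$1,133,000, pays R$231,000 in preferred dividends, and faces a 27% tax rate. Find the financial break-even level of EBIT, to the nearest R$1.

Preferred dividends are paid after tax, so their pre-tax equivalent is R$231,000 ÷ (1 − 0.27) = R$316,438.36.
EPS = 0 when EBIT covers interest plus the pre-tax preferred burden: R$1,133,000 + R$316,438.36 = R$1,449,438.36.

R$1,449,438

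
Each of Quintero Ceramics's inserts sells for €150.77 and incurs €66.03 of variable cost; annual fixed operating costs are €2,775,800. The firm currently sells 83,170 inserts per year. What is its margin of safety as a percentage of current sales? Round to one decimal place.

60.6%

Unit CM = price − variable cost = €150.77 − €66.03 = €84.74. Break-even units = €2,775,800 ÷ €84.74 = 32,756.67; break-even revenue = 32,756.67 × €150.77 = €4,938,722.75.
Actual sales revenue = 83,170 × €150.77 = €12,539,540.90.
Margin of safety = (€12,539,540.90 − €4,938,722.75) ÷ €12,539,540.90 = 60.6%.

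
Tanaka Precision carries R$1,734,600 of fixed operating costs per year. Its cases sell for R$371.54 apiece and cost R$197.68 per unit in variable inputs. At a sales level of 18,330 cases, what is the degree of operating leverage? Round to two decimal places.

2.19

Total contribution margin = 18,330 × R$173.86 = R$3,186,853.80.
EBIT = R$3,186,853.80 − R$1,734,600 = R$1,452,253.80.
Degree of operating leverage = R$3,186,853.80 / R$1,452,253.80 = 2.1944.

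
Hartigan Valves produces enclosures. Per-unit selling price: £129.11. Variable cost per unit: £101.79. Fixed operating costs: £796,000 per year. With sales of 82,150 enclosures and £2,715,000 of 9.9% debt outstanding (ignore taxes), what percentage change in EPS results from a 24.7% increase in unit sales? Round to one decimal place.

Contribution at this volume is 82,150 × £27.32 = £2,244,338.00.
EBIT = £2,244,338.00 − £796,000 = £1,448,338.00.
After interest of £268,785.00, pre-tax earnings = £1,179,553.00.
Degree of combined leverage = contribution ÷ (EBIT − I) = £2,244,338.00 ÷ £1,179,553.00 = 1.9027.
%ΔEPS = DCL × %ΔSales = 1.9027 × +24.7% = +47.0%.

+47.0%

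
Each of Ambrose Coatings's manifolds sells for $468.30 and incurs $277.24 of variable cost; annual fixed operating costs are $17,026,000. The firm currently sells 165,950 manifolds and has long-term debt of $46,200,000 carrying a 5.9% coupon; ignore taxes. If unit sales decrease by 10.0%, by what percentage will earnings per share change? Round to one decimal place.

Contribution at this volume is 165,950 × $191.06 = $31,706,407.00.
EBIT = $31,706,407.00 − $17,026,000 = $14,680,407.00.
After interest of $2,725,800.00, pre-tax earnings = $11,954,607.00.
Degree of combined leverage = contribution ÷ (EBIT − I) = $31,706,407.00 ÷ $11,954,607.00 = 2.6522.
%ΔEPS = DCL × %ΔSales = 2.6522 × -10.0% = -26.5%.

-26.5%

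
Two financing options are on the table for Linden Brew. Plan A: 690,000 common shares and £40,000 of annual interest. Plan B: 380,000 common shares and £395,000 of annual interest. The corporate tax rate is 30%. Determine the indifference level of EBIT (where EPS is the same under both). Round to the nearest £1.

£830,161

At indifference, (EBIT − 40,000)(1 − t)/690,000 = (EBIT − 395,000)(1 − t)/380,000.
Cancelling (1 − t) and cross-multiplying: 380,000·(EBIT − 40,000) = 690,000·(EBIT − 395,000).
Solving, EBIT = (395,000·690,000 − 40,000·380,000) / (690,000 − 380,000) = 257,350,000,000 / 310,000 = 830,161.29.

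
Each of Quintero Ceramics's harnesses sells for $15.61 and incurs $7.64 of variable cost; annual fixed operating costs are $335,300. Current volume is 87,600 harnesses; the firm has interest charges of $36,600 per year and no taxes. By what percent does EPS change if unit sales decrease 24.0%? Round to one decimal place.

Total contribution margin = 87,600 × $7.97 = $698,172.00.
Subtracting fixed costs: EBIT = $698,172.00 − $335,300 = $362,872.00.
After interest of $36,600.00, pre-tax earnings = $326,272.00.
Degree of combined leverage = contribution ÷ (EBIT − I) = $698,172.00 ÷ $326,272.00 = 2.1398.
EPS therefore changes by 2.1398 × (-24.0%) = -51.4%.

-51.4%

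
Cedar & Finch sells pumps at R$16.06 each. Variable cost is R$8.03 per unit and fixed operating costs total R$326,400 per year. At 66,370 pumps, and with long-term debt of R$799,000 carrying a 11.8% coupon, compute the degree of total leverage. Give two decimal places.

Contribution at this volume is 66,370 × R$8.03 = R$532,951.10.
Operating income = contribution − fixed costs = R$532,951.10 − R$326,400 = R$206,551.10. Interest = R$94,282.00, so EBIT − I = R$112,269.10.
DCL = contribution ÷ (EBIT − I) = R$532,951.10 ÷ R$112,269.10 = 4.7471.

4.75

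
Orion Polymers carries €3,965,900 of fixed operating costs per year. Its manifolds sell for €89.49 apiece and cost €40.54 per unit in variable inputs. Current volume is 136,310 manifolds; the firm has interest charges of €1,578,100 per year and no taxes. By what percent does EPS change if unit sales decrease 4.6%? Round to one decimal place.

-27.2%

Total contribution margin = 136,310 × €48.95 = €6,672,374.50.
EBIT = €6,672,374.50 − €3,965,900 = €2,706,474.50.
Interest = €1,578,100.00, so EBIT − I = €1,128,374.50.
DCL = total CM / (EBIT − I) = €6,672,374.50 / €1,128,374.50 = 5.9133.
%ΔEPS = DCL × %ΔSales = 5.9133 × -4.6% = -27.2%.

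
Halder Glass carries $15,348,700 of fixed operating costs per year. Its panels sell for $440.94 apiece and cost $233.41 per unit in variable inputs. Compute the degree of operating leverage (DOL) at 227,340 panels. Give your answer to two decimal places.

Contribution at this volume is 227,340 × $207.53 = $47,179,870.20.
Operating income = contribution − fixed costs = $47,179,870.20 − $15,348,700 = $31,831,170.20.
So DOL = total CM / EBIT = $47,179,870.20 / $31,831,170.20 = 1.4822.

1.48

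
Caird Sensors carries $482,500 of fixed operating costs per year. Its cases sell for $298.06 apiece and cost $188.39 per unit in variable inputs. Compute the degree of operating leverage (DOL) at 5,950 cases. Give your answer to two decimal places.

3.84

Contribution at this volume is 5,950 × $109.67 = $652,536.50.
Operating income = contribution − fixed costs = $652,536.50 − $482,500 = $170,036.50.
DOL = contribution ÷ EBIT = $652,536.50 ÷ $170,036.50 = 3.8376.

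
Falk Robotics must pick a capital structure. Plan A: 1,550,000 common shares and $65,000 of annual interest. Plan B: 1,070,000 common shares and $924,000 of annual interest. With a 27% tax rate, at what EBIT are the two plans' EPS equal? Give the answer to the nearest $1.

Set EPS_A = EPS_B: (EBIT − $65,000)(1 − 0.27) ÷ 1,550,000 = (EBIT − $924,000)(1 − 0.27) ÷ 1,070,000.
The (1 − t) factor cancels: (EBIT − 65,000) × 1,070,000 = (EBIT − 924,000) × 1,550,000.
Solving, EBIT = (924,000·1,550,000 − 65,000·1,070,000) / (1,550,000 − 1,070,000) = 1,362,650,000,000 / 480,000 = 2,838,854.17.

$2,838,854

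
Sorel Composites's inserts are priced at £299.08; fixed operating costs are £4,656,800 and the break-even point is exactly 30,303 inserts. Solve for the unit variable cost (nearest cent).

£145.41

Contribution per unit must be FC / Q = £4,656,800 / 30,303 = £153.6746.
Hence VC = price − CM = £299.08 − £153.6746 = £145.41.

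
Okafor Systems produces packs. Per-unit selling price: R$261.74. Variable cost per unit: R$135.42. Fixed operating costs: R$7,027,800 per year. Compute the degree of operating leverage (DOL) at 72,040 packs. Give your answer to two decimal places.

4.39

At 72,040 units, contribution = 72,040 × R$126.32 = R$9,100,092.80.
EBIT = R$9,100,092.80 − R$7,027,800 = R$2,072,292.80.
Degree of operating leverage = R$9,100,092.80 / R$2,072,292.80 = 4.3913.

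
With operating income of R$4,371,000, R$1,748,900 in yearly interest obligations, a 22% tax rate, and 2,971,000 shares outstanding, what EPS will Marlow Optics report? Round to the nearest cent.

R$0.69

Interest = R$1,748,900.00, so EBT = R$4,371,000 − R$1,748,900.00 = R$2,622,100.00.
After tax at 22%: net income = R$2,622,100.00 × 0.78 = R$2,045,238.00.
EPS = R$2,045,238.00 ÷ 2,971,000 = R$0.69.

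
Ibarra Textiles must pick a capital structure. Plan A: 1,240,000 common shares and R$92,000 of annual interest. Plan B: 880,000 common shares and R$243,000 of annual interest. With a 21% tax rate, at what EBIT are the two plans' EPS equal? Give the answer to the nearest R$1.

At indifference, (EBIT − 92,000)(1 − t)/1,240,000 = (EBIT − 243,000)(1 − t)/880,000.
The (1 − t) factor cancels: (EBIT − 92,000) × 880,000 = (EBIT − 243,000) × 1,240,000.
Solving, EBIT = (243,000·1,240,000 − 92,000·880,000) / (1,240,000 − 880,000) = 220,360,000,000 / 360,000 = 612,111.11.

R$612,111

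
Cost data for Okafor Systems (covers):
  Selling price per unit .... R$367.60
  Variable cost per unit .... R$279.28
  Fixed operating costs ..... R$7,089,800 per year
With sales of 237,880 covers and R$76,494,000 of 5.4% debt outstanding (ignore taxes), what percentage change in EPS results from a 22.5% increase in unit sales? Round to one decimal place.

At 237,880 units, contribution = 237,880 × R$88.32 = R$21,009,561.60.
Subtracting fixed costs: EBIT = R$21,009,561.60 − R$7,089,800 = R$13,919,761.60.
Interest = R$4,130,676.00, so EBIT − I = R$9,789,085.60.
DCL = total CM / (EBIT − I) = R$21,009,561.60 / R$9,789,085.60 = 2.1462.
EPS therefore changes by 2.1462 × (+22.5%) = +48.3%.

+48.3%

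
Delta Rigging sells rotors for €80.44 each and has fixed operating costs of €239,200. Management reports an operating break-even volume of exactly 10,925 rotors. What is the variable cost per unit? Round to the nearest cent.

Contribution per unit must be FC / Q = €239,200 / 10,925 = €21.8947.
Variable cost per unit = €80.44 − €21.8947 = €58.55.

€58.55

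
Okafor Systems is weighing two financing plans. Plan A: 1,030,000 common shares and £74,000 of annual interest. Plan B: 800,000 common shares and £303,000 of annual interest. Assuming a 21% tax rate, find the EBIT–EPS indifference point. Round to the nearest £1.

£1,099,522

At indifference, (EBIT − 74,000)(1 − t)/1,030,000 = (EBIT − 303,000)(1 − t)/800,000.
The (1 − t) factor cancels: (EBIT − 74,000) × 800,000 = (EBIT − 303,000) × 1,030,000.
EBIT × (1,030,000 − 800,000) = 303,000 × 1,030,000 − 74,000 × 800,000 = 252,890,000,000, so EBIT = 252,890,000,000 ÷ 230,000 = 1,099,521.74.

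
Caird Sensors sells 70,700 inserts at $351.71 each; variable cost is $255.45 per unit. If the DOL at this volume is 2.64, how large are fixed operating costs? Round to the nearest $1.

Contribution at this volume is 70,700 × $96.26 = $6,805,582.00.
Since DOL = CM ÷ EBIT, EBIT = $6,805,582.00 ÷ 2.64 = $2,577,871.97.
And FC = contribution − EBIT = $6,805,582.00 − $2,577,871.97 = $4,227,710.

$4,227,710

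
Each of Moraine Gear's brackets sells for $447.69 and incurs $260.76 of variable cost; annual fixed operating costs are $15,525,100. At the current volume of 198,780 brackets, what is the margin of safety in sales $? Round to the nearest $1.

Contribution margin per unit = $447.69 − $260.76 = $186.93. Break-even units = $15,525,100 ÷ $186.93 = 83,053.01; break-even revenue = 83,053.01 × $447.69 = $37,182,004.06.
Actual sales revenue = 198,780 × $447.69 = $88,991,818.20.
Margin of safety = $88,991,818.20 − $37,182,004.06 = $51,809,814.

$51,809,814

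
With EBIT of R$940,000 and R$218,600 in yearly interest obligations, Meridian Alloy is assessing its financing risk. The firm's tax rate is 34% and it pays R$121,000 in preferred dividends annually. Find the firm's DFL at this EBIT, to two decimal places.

Annual interest charges come to R$218,600.00.
Preferred dividends grossed up pre-tax: R$121,000 / (1 − 0.34) = R$183,333.33.
DFL = EBIT ÷ [EBIT − I − D_p/(1−t)] = R$940,000 ÷ [R$940,000 − R$218,600.00 − R$183,333.33] = R$940,000 ÷ R$538,066.67 = 1.7470.

1.75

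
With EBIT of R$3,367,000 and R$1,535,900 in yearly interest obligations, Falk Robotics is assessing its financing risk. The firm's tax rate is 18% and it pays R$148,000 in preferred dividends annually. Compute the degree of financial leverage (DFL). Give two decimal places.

Annual interest charges come to R$1,535,900.00.
Preferred dividends grossed up pre-tax: R$148,000 / (1 − 0.18) = R$180,487.80.
DFL = EBIT ÷ [EBIT − I − D_p/(1−t)] = R$3,367,000 ÷ [R$3,367,000 − R$1,535,900.00 − R$180,487.80] = R$3,367,000 ÷ R$1,650,612.20 = 2.0398.

2.04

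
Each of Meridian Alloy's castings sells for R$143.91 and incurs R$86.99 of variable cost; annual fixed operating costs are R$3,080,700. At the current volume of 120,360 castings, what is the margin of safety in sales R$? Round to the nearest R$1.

Contribution margin per unit = R$143.91 − R$86.99 = R$56.92. Break-even units = R$3,080,700 ÷ R$56.92 = 54,123.33; break-even revenue = 54,123.33 × R$143.91 = R$7,788,888.56.
Actual sales revenue = 120,360 × R$143.91 = R$17,321,007.60.
Margin of safety = R$17,321,007.60 − R$7,788,888.56 = R$9,532,119.

R$9,532,119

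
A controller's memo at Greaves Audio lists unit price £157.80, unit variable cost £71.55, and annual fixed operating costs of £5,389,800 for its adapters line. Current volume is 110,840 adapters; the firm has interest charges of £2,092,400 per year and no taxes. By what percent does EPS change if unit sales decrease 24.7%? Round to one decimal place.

-113.6%

At 110,840 units, contribution = 110,840 × £86.25 = £9,559,950.00.
Subtracting fixed costs: EBIT = £9,559,950.00 − £5,389,800 = £4,170,150.00.
After interest of £2,092,400.00, pre-tax earnings = £2,077,750.00.
Degree of combined leverage = contribution ÷ (EBIT − I) = £9,559,950.00 ÷ £2,077,750.00 = 4.6011.
%ΔEPS = DCL × %ΔSales = 4.6011 × -24.7% = -113.6%.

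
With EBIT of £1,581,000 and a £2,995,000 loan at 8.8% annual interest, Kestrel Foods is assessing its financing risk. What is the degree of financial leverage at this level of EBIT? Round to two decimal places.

1.20

Interest = £263,560.00.
DFL = EBIT ÷ (EBIT − I) = £1,581,000 ÷ (£1,581,000 − £263,560.00) = £1,581,000 ÷ £1,317,440.00 = 1.2001.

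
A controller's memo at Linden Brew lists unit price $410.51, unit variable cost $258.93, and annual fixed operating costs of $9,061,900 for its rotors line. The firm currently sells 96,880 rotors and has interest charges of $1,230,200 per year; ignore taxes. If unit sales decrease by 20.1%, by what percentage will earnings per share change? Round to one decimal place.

-67.2%

Contribution at this volume is 96,880 × $151.58 = $14,685,070.40.
Subtracting fixed costs: EBIT = $14,685,070.40 − $9,061,900 = $5,623,170.40.
Interest = $1,230,200.00, so EBIT − I = $4,392,970.40.
DCL = total CM / (EBIT − I) = $14,685,070.40 / $4,392,970.40 = 3.3429.
EPS therefore changes by 3.3429 × (-20.1%) = -67.2%.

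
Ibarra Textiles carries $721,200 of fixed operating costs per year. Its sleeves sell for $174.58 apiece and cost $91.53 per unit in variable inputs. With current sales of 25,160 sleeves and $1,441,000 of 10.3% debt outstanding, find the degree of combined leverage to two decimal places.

Total contribution margin = 25,160 × $83.05 = $2,089,538.00.
Subtracting fixed costs: EBIT = $2,089,538.00 − $721,200 = $1,368,338.00. Interest = $148,423.00, so EBIT − I = $1,219,915.00.
DCL = contribution ÷ (EBIT − I) = $2,089,538.00 ÷ $1,219,915.00 = 1.7129.

1.71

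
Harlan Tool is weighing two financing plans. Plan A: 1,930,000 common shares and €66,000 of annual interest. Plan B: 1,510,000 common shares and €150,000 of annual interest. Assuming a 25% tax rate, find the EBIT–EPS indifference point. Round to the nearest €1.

€452,000

At indifference, (EBIT − 66,000)(1 − t)/1,930,000 = (EBIT − 150,000)(1 − t)/1,510,000.
The (1 − t) factor cancels: (EBIT − 66,000) × 1,510,000 = (EBIT − 150,000) × 1,930,000.
EBIT × (1,930,000 − 1,510,000) = 150,000 × 1,930,000 − 66,000 × 1,510,000 = 189,840,000,000, so EBIT = 189,840,000,000 ÷ 420,000 = 452,000.00.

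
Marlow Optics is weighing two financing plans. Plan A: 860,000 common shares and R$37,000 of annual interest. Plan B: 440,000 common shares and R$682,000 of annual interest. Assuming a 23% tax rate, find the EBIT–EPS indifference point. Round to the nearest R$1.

Set EPS_A = EPS_B: (EBIT − R$37,000)(1 − 0.23) ÷ 860,000 = (EBIT − R$682,000)(1 − 0.23) ÷ 440,000.
The (1 − t) factor cancels: (EBIT − 37,000) × 440,000 = (EBIT − 682,000) × 860,000.
Solving, EBIT = (682,000·860,000 − 37,000·440,000) / (860,000 − 440,000) = 570,240,000,000 / 420,000 = 1,357,714.29.

R$1,357,714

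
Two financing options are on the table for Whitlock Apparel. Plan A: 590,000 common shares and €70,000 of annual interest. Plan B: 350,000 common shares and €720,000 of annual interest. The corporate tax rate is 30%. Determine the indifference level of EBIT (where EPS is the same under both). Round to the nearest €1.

€1,667,917

Set EPS_A = EPS_B: (EBIT − €70,000)(1 − 0.30) ÷ 590,000 = (EBIT − €720,000)(1 − 0.30) ÷ 350,000.
The (1 − t) factor cancels: (EBIT − 70,000) × 350,000 = (EBIT − 720,000) × 590,000.
Solving, EBIT = (720,000·590,000 − 70,000·350,000) / (590,000 − 350,000) = 400,300,000,000 / 240,000 = 1,667,916.67.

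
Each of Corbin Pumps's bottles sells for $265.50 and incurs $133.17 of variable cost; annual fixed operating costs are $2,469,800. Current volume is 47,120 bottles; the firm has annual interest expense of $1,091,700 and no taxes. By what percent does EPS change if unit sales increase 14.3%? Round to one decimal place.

Contribution at this volume is 47,120 × $132.33 = $6,235,389.60.
Subtracting fixed costs: EBIT = $6,235,389.60 − $2,469,800 = $3,765,589.60.
After interest of $1,091,700.00, pre-tax earnings = $2,673,889.60.
DCL = total CM / (EBIT − I) = $6,235,389.60 / $2,673,889.60 = 2.3320.
%ΔEPS = DCL × %ΔSales = 2.3320 × +14.3% = +33.3%.

+33.3%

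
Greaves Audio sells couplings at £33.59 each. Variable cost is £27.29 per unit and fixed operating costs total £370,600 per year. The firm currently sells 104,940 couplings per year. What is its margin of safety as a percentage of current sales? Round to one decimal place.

43.9%

Each unit contributes £33.59 − £27.29 = £6.30. Break-even units = £370,600 ÷ £6.30 = 58,825.40; break-even revenue = 58,825.40 × £33.59 = £1,975,945.08.
Actual sales revenue = 104,940 × £33.59 = £3,524,934.60.
Margin of safety = (£3,524,934.60 − £1,975,945.08) ÷ £3,524,934.60 = 43.9%.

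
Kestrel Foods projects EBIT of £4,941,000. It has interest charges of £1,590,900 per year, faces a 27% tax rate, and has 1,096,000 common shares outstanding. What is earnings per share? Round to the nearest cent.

Pre-tax income = £4,941,000 − £1,590,900.00 = £3,350,100.00.
Net income = £3,350,100.00 × (1 − 0.27) = £2,445,573.00.
Per share: £2,445,573.00 / 1,096,000 shares = £2.23.

£2.23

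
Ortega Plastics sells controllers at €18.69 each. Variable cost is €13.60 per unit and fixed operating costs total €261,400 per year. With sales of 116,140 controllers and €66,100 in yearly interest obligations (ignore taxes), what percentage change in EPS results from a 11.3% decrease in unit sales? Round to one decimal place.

-25.3%

Total contribution margin = 116,140 × €5.09 = €591,152.60.
Operating income = contribution − fixed costs = €591,152.60 − €261,400 = €329,752.60.
Interest = €66,100.00, so EBIT − I = €263,652.60.
DCL = total CM / (EBIT − I) = €591,152.60 / €263,652.60 = 2.2422.
EPS therefore changes by 2.2422 × (-11.3%) = -25.3%.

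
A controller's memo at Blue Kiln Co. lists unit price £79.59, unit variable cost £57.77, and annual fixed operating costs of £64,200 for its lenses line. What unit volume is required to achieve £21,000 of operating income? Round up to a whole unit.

Each unit contributes £79.59 − £57.77 = £21.82.
Need Q such that Q × £21.82 − £64,200 = £21,000, i.e. Q = £85,200 / £21.82 = 3,904.67 → 3,905.

3,905 lenses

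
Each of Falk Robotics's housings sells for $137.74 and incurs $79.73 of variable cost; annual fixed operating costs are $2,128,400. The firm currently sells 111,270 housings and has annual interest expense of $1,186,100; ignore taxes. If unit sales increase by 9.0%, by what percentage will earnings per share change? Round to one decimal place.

+18.5%

Contribution at this volume is 111,270 × $58.01 = $6,454,772.70.
EBIT = $6,454,772.70 − $2,128,400 = $4,326,372.70.
After interest of $1,186,100.00, pre-tax earnings = $3,140,272.70.
DCL = total CM / (EBIT − I) = $6,454,772.70 / $3,140,272.70 = 2.0555.
EPS therefore changes by 2.0555 × (+9.0%) = +18.5%.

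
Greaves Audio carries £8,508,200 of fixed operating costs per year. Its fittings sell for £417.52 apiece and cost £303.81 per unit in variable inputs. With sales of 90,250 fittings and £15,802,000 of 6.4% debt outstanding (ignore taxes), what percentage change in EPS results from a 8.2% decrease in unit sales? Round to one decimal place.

Total contribution margin = 90,250 × £113.71 = £10,262,327.50.
Subtracting fixed costs: EBIT = £10,262,327.50 − £8,508,200 = £1,754,127.50.
After interest of £1,011,328.00, pre-tax earnings = £742,799.50.
DCL = total CM / (EBIT − I) = £10,262,327.50 / £742,799.50 = 13.8157.
EPS therefore changes by 13.8157 × (-8.2%) = -113.3%.

-113.3%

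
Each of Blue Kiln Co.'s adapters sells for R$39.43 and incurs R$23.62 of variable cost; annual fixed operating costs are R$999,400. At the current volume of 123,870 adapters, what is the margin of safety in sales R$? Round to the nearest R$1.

Contribution margin per unit = R$39.43 − R$23.62 = R$15.81. Break-even units = R$999,400 ÷ R$15.81 = 63,213.16; break-even revenue = 63,213.16 × R$39.43 = R$2,492,494.75.
Current sales = 123,870 × R$39.43 = R$4,884,194.10.
Margin of safety = R$4,884,194.10 − R$2,492,494.75 = R$2,391,699.

R$2,391,699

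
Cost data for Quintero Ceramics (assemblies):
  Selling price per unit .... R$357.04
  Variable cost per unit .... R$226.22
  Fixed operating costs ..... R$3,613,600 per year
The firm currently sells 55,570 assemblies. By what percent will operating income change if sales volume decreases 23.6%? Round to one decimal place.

-46.9%

At 55,570 units, contribution = 55,570 × R$130.82 = R$7,269,667.40.
EBIT = R$7,269,667.40 − R$3,613,600 = R$3,656,067.40.
DOL = contribution ÷ EBIT = R$7,269,667.40 ÷ R$3,656,067.40 = 1.9884.
So EBIT moves 1.9884 × (-23.6%) = -46.9%.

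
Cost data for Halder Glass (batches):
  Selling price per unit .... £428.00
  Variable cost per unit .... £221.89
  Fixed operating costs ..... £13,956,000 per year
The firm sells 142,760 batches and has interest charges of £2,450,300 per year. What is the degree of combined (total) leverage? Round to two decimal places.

Contribution at this volume is 142,760 × £206.11 = £29,424,263.60.
EBIT = £29,424,263.60 − £13,956,000 = £15,468,263.60. Interest = £2,450,300.00.
DOL = £29,424,263.60 ÷ £15,468,263.60 = 1.9022; DFL = £15,468,263.60 ÷ £13,017,963.60 = 1.1882.
Combined leverage = 1.9022 × 1.1882 = 2.2602.

2.26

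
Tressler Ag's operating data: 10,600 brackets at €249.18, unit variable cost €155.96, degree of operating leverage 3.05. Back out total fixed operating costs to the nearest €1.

Contribution at this volume is 10,600 × €93.22 = €988,132.00.
DOL = contribution / EBIT, so EBIT = €988,132.00 / 3.05 = €323,977.70.
And FC = contribution − EBIT = €988,132.00 − €323,977.70 = €664,154.

€664,154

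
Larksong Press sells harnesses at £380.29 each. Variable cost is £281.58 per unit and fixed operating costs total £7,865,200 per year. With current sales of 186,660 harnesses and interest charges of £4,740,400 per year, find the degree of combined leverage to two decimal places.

At 186,660 units, contribution = 186,660 × £98.71 = £18,425,208.60.
Operating income = contribution − fixed costs = £18,425,208.60 − £7,865,200 = £10,560,008.60. Interest = £4,740,400.00.
DOL = £18,425,208.60 ÷ £10,560,008.60 = 1.7448; DFL = £10,560,008.60 ÷ £5,819,608.60 = 1.8146.
Combined leverage = 1.7448 × 1.8146 = 3.1661.

3.17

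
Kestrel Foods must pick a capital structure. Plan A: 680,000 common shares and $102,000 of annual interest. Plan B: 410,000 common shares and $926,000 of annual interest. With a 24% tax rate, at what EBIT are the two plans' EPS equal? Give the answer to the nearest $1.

$2,177,259

At indifference, (EBIT − 102,000)(1 − t)/680,000 = (EBIT − 926,000)(1 − t)/410,000.
The (1 − t) factor cancels: (EBIT − 102,000) × 410,000 = (EBIT − 926,000) × 680,000.
Solving, EBIT = (926,000·680,000 − 102,000·410,000) / (680,000 − 410,000) = 587,860,000,000 / 270,000 = 2,177,259.26.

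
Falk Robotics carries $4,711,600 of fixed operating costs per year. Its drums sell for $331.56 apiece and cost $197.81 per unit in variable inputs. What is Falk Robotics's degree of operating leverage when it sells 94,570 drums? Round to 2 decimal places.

Contribution at this volume is 94,570 × $133.75 = $12,648,737.50.
Subtracting fixed costs: EBIT = $12,648,737.50 − $4,711,600 = $7,937,137.50.
DOL = contribution ÷ EBIT = $12,648,737.50 ÷ $7,937,137.50 = 1.5936.

1.59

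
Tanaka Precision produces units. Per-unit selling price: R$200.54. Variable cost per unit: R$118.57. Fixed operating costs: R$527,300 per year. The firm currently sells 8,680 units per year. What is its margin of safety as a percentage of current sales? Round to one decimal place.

25.9%

Unit CM = price − variable cost = R$200.54 − R$118.57 = R$81.97. Break-even units = R$527,300 ÷ R$81.97 = 6,432.84; break-even revenue = 6,432.84 × R$200.54 = R$1,290,041.99.
Current sales = 8,680 × R$200.54 = R$1,740,687.20.
Margin of safety = (R$1,740,687.20 − R$1,290,041.99) ÷ R$1,740,687.20 = 25.9%.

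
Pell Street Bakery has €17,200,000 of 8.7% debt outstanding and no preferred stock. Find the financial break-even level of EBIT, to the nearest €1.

Annual interest = 8.7% × €17,200,000 = €1,496,400.00.
With no preferred dividends, EPS = 0 when EBIT exactly covers interest, so the financial break-even EBIT is €1,496,400.00.

€1,496,400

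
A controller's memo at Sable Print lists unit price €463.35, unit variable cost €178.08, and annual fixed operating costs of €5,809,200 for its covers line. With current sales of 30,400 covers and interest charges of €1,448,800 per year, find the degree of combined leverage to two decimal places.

6.13

Total contribution margin = 30,400 × €285.27 = €8,672,208.00.
EBIT = €8,672,208.00 − €5,809,200 = €2,863,008.00. Interest = €1,448,800.00, so EBIT − I = €1,414,208.00.
DCL = contribution ÷ (EBIT − I) = €8,672,208.00 ÷ €1,414,208.00 = 6.1322.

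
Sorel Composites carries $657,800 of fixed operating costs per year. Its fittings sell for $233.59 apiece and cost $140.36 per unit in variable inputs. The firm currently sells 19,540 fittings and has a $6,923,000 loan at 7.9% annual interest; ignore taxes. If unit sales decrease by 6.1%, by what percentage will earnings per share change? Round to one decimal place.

Total contribution margin = 19,540 × $93.23 = $1,821,714.20.
EBIT = $1,821,714.20 − $657,800 = $1,163,914.20.
Interest = $546,917.00, so EBIT − I = $616,997.20.
Degree of combined leverage = contribution ÷ (EBIT − I) = $1,821,714.20 ÷ $616,997.20 = 2.9525.
%ΔEPS = DCL × %ΔSales = 2.9525 × -6.1% = -18.0%.

-18.0%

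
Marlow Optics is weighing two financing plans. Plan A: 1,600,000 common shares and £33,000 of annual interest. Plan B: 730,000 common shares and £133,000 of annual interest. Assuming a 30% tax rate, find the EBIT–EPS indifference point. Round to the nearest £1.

£216,908

At indifference, (EBIT − 33,000)(1 − t)/1,600,000 = (EBIT − 133,000)(1 − t)/730,000.
Cancelling (1 − t) and cross-multiplying: 730,000·(EBIT − 33,000) = 1,600,000·(EBIT − 133,000).
EBIT × (1,600,000 − 730,000) = 133,000 × 1,600,000 − 33,000 × 730,000 = 188,710,000,000, so EBIT = 188,710,000,000 ÷ 870,000 = 216,908.05.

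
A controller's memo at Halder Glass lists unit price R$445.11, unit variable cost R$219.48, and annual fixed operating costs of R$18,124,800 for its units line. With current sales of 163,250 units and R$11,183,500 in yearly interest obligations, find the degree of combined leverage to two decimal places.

At 163,250 units, contribution = 163,250 × R$225.63 = R$36,834,097.50.
Operating income = contribution − fixed costs = R$36,834,097.50 − R$18,124,800 = R$18,709,297.50. Interest = R$11,183,500.00, so EBIT − I = R$7,525,797.50.
DCL = contribution ÷ (EBIT − I) = R$36,834,097.50 ÷ R$7,525,797.50 = 4.8944.

4.89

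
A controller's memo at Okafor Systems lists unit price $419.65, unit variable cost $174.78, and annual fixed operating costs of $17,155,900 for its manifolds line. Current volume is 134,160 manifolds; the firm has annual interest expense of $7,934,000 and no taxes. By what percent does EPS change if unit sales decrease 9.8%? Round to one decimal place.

Contribution at this volume is 134,160 × $244.87 = $32,851,759.20.
Operating income = contribution − fixed costs = $32,851,759.20 − $17,155,900 = $15,695,859.20.
Interest = $7,934,000.00, so EBIT − I = $7,761,859.20.
DCL = total CM / (EBIT − I) = $32,851,759.20 / $7,761,859.20 = 4.2325.
%ΔEPS = DCL × %ΔSales = 4.2325 × -9.8% = -41.5%.

-41.5%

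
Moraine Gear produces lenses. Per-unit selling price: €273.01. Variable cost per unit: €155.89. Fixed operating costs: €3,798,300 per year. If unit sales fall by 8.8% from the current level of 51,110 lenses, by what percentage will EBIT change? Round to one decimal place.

-24.1%

Total contribution margin = 51,110 × €117.12 = €5,986,003.20.
Operating income = contribution − fixed costs = €5,986,003.20 − €3,798,300 = €2,187,703.20.
So DOL = total CM / EBIT = €5,986,003.20 / €2,187,703.20 = 2.7362.
%ΔEBIT = DOL × %ΔSales = 2.7362 × -8.8% = -24.1%.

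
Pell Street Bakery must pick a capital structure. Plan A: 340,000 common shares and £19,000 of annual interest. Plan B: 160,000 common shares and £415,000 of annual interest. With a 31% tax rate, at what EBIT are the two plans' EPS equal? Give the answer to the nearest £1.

At indifference, (EBIT − 19,000)(1 − t)/340,000 = (EBIT − 415,000)(1 − t)/160,000.
The (1 − t) factor cancels: (EBIT − 19,000) × 160,000 = (EBIT − 415,000) × 340,000.
Solving, EBIT = (415,000·340,000 − 19,000·160,000) / (340,000 − 160,000) = 138,060,000,000 / 180,000 = 767,000.00.

£767,000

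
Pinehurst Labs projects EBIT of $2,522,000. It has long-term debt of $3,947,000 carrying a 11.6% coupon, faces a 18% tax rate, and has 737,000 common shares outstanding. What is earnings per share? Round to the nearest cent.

Interest = $457,852.00, so EBT = $2,522,000 − $457,852.00 = $2,064,148.00.
Net income = $2,064,148.00 × (1 − 0.18) = $1,692,601.36.
EPS = $1,692,601.36 ÷ 737,000 = $2.30.

$2.30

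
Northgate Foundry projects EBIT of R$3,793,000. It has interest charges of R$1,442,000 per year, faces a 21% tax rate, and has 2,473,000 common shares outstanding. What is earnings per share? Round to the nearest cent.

Interest = R$1,442,000.00, so EBT = R$3,793,000 − R$1,442,000.00 = R$2,351,000.00.
Net income = R$2,351,000.00 × (1 − 0.21) = R$1,857,290.00.
Per share: R$1,857,290.00 / 2,473,000 shares = R$0.75.

R$0.75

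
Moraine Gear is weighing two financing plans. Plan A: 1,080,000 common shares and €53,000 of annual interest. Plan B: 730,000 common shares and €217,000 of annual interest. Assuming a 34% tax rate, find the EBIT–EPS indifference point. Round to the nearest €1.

Set EPS_A = EPS_B: (EBIT − €53,000)(1 − 0.34) ÷ 1,080,000 = (EBIT − €217,000)(1 − 0.34) ÷ 730,000.
The (1 − t) factor cancels: (EBIT − 53,000) × 730,000 = (EBIT − 217,000) × 1,080,000.
EBIT × (1,080,000 − 730,000) = 217,000 × 1,080,000 − 53,000 × 730,000 = 195,670,000,000, so EBIT = 195,670,000,000 ÷ 350,000 = 559,057.14.

€559,057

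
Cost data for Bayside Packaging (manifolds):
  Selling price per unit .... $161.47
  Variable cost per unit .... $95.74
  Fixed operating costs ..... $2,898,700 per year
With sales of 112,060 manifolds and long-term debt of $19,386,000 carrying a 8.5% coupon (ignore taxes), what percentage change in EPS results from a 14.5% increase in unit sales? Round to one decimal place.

At 112,060 units, contribution = 112,060 × $65.73 = $7,365,703.80.
EBIT = $7,365,703.80 − $2,898,700 = $4,467,003.80.
Interest = $1,647,810.00, so EBIT − I = $2,819,193.80.
DCL = total CM / (EBIT − I) = $7,365,703.80 / $2,819,193.80 = 2.6127.
EPS therefore changes by 2.6127 × (+14.5%) = +37.9%.

+37.9%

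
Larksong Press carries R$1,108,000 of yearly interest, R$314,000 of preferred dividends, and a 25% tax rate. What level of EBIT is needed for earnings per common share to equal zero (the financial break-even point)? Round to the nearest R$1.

R$1,526,667

Grossing the preferred dividend up to pre-tax terms: R$314,000 / (1 − 0.25) = R$418,666.67.
Financial break-even EBIT = interest + D_p ÷ (1 − t) = R$1,108,000 + R$418,666.67 = R$1,526,666.67.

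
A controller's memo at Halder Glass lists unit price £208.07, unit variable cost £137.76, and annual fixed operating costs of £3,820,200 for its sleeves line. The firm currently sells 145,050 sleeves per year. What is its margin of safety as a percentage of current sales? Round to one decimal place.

Unit CM = price − variable cost = £208.07 − £137.76 = £70.31. Break-even units = £3,820,200 ÷ £70.31 = 54,333.67; break-even revenue = 54,333.67 × £208.07 = £11,305,205.72.
Actual sales revenue = 145,050 × £208.07 = £30,180,553.50.
Margin of safety = (£30,180,553.50 − £11,305,205.72) ÷ £30,180,553.50 = 62.5%.

62.5%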